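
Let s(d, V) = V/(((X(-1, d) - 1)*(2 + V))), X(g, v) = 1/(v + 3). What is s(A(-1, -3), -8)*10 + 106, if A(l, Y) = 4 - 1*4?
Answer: 86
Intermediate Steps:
X(g, v) = 1/(3 + v)
A(l, Y) = 0 (A(l, Y) = 4 - 4 = 0)
s(d, V) = V/((-1 + 1/(3 + d))*(2 + V)) (s(d, V) = V/(((1/(3 + d) - 1)*(2 + V))) = V/(((-1 + 1/(3 + d))*(2 + V))) = V*(1/((-1 + 1/(3 + d))*(2 + V))) = V/((-1 + 1/(3 + d))*(2 + V)))
s(A(-1, -3), -8)*10 + 106 = -8*(3 + 0)/(2 - 8 - (2 - 8)*(3 + 0))*10 + 106 = -8*3/(2 - 8 - 1*(-6)*3)*10 + 106 = -8*3/(2 - 8 + 18)*10 + 106 = -8*3/12*10 + 106 = -8*1/12*3*10 + 106 = -2*10 + 106 = -20 + 106 = 86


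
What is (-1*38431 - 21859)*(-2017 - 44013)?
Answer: 2775148700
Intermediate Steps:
(-1*38431 - 21859)*(-2017 - 44013) = (-38431 - 21859)*(-46030) = -60290*(-46030) = 2775148700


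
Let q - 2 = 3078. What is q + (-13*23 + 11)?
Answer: 2792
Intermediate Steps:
q = 3080 (q = 2 + 3078 = 3080)
q + (-13*23 + 11) = 3080 + (-13*23 + 11) = 3080 + (-299 + 11) = 3080 - 288 = 2792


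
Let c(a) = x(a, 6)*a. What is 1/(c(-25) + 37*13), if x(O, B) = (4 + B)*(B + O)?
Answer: 1/5231 ≈ 0.00019117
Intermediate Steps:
c(a) = a*(60 + 10*a) (c(a) = (6² + 4*6 + 4*a + 6*a)*a = (36 + 24 + 4*a + 6*a)*a = (60 + 10*a)*a = a*(60 + 10*a))
1/(c(-25) + 37*13) = 1/(10*(-25)*(6 - 25) + 37*13) = 1/(10*(-25)*(-19) + 481) = 1/(4750 + 481) = 1/5231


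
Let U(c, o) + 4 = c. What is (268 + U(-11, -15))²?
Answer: 64009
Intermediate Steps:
U(c, o) = -4 + c
(268 + U(-11, -15))² = (268 + (-4 - 11))² = (268 - 15)² = 253² = 64009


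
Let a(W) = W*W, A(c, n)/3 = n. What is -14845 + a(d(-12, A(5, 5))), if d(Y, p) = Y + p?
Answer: -14836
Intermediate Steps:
A(c, n) = 3*n
a(W) = W²
-14845 + a(d(-12, A(5, 5))) = -14845 + (-12 + 3*5)² = -14845 + (-12 + 15)² = -14845 + 3² = -14845 + 9 = -14836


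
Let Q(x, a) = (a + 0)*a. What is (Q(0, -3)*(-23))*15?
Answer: -3105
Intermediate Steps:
Q(x, a) = a² (Q(x, a) = a*a = a²)
(Q(0, -3)*(-23))*15 = ((-3)²*(-23))*15 = (9*(-23))*15 = -207*15 = -3105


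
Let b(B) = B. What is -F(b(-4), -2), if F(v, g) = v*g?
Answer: -8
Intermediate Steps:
F(v, g) = g*v
-F(b(-4), -2) = -(-2)*(-4) = -1*8 = -8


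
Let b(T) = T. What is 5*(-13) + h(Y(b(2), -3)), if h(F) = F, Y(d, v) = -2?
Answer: -67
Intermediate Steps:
5*(-13) + h(Y(b(2), -3)) = 5*(-13) - 2 = -65 - 2 = -67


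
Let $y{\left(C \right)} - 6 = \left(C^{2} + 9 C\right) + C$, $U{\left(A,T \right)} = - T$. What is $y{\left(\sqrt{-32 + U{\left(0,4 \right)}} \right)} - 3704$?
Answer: $-3734 + 60 i \approx -3734.0 + 60.0 i$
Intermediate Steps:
$y{\left(C \right)} = 6 + C^{2} + 10 C$ ($y{\left(C \right)} = 6 + \left(\left(C^{2} + 9 C\right) + C\right) = 6 + \left(C^{2} + 10 C\right) = 6 + C^{2} + 10 C$)
$y{\left(\sqrt{-32 + U{\left(0,4 \right)}} \right)} - 3704 = \left(6 + \left(\sqrt{-32 - 4}\right)^{2} + 10 \sqrt{-32 - 4}\right) - 3704 = \left(6 + \left(\sqrt{-36}\right)^{2} + 10 \sqrt{-36}\right) - 3704 = \left(6 + \left(6 i\right)^{2} + 10 \cdot 6 i\right) - 3704 = \left(6 - 36 + 60 i\right) - 3704 = \left(-30 + 60 i\right) - 3704 = -3734 + 60 i$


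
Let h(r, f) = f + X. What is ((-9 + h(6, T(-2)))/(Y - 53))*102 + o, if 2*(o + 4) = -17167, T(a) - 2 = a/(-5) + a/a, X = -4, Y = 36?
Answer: -85299/10 ≈ -8529.9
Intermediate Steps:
T(a) = 3 - a/5 (T(a) = 2 + (a/(-5) + a/a) = 2 + (a*(-1/5) + 1) = 2 + (-a/5 + 1) = 2 + (1 - a/5) = 3 - a/5)
h(r, f) = -4 + f (h(r, f) = f - 4 = -4 + f)
o = -17175/2 (o = -4 + (1/2)*(-17167) = -4 - 17167/2 = -17175/2 ≈ -8587.5)
((-9 + h(6, T(-2)))/(Y - 53))*102 + o = ((-9 + (-4 + (3 - 1/5*(-2))))/(36 - 53))*102 - 17175/2 = ((-9 + (-4 + (3 + 2/5)))/(-17))*102 - 17175/2 = ((-9 + (-4 + 17/5))*(-1/17))*102 - 17175/2 = ((-9 - 3/5)*(-1/17))*102 - 17175/2 = -48/5*(-1/17)*102 - 17175/2 = (48/85)*102 - 17175/2 = 288/5 - 17175/2 = -85299/10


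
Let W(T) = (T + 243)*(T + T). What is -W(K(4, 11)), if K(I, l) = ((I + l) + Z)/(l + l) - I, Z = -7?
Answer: 210640/121 ≈ 1740.8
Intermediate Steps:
K(I, l) = -I + (-7 + I + l)/(2*l) (K(I, l) = ((I + l) - 7)/(l + l) - I = (-7 + I + l)/((2*l)) - I = (-7 + I + l)*(1/(2*l)) - I = (-7 + I + l)/(2*l) - I = -I + (-7 + I + l)/(2*l))
W(T) = 2*T*(243 + T) (W(T) = (243 + T)*(2*T) = 2*T*(243 + T))
-W(K(4, 11)) = -2*(½)*(-7 + 4 - 1*11*(-1 + 2*4))/11*(243 + (½)*(-7 + 4 - 1*11*(-1 + 2*4))/11) = -2*(½)*(1/11)*(-7 + 4 - 1*11*(-1 + 8))*(243 + (½)*(1/11)*(-7 + 4 - 1*11*(-1 + 8))) = -2*(½)*(1/11)*(-7 + 4 - 1*11*7)*(243 + (½)*(1/11)*(-7 + 4 - 1*11*7)) = -2*(½)*(1/11)*(-7 + 4 - 77)*(243 + (½)*(1/11)*(-7 + 4 - 77)) = -2*(½)*(1/11)*(-80)*(243 + (½)*(1/11)*(-80)) = -2*(-40)*(243 - 40/11)/11 = -2*(-40)*2633/(11*11) = -1*(-210640/121) = 210640/121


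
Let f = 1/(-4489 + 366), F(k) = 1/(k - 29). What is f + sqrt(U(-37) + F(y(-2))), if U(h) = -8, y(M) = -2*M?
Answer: -1/4123 + I*sqrt(201)/5 ≈ -0.00024254 + 2.8355*I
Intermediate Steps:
F(k) = 1/(-29 + k)
f = -1/4123 (f = 1/(-4123) = -1/4123 ≈ -0.00024254)
f + sqrt(U(-37) + F(y(-2))) = -1/4123 + sqrt(-8 + 1/(-29 - 2*(-2))) = -1/4123 + sqrt(-8 + 1/(-29 + 4)) = -1/4123 + sqrt(-8 + 1/(-25)) = -1/4123 + sqrt(-8 - 1/25) = -1/4123 + sqrt(-201/25) = -1/4123 + I*sqrt(201)/5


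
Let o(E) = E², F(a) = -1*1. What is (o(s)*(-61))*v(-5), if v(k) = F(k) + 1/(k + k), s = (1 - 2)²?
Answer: 671/10 ≈ 67.100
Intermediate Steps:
F(a) = -1
s = 1 (s = (-1)² = 1)
v(k) = -1 + 1/(2*k) (v(k) = -1 + 1/(k + k) = -1 + 1/(2*k))
(o(s)*(-61))*v(-5) = (1²*(-61))*((½ - 1*(-5))/(-5)) = (1*(-61))*(-(½ + 5)/5) = -(-61)*11/(5*2) = -61*(-11/10) = 671/10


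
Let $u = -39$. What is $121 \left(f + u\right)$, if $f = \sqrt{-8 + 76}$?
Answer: $-4719 + 242 \sqrt{17} \approx -3721.2$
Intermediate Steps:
$f = 2 \sqrt{17}$ ($f = \sqrt{68} = 2 \sqrt{17} \approx 8.2462$)
$121 \left(f + u\right) = 121 \left(2 \sqrt{17} - 39\right) = 121 \left(-39 + 2 \sqrt{17}\right) = -4719 + 242 \sqrt{17}$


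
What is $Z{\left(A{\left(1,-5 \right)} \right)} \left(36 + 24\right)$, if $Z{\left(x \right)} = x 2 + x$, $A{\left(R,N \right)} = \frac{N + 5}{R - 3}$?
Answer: $0$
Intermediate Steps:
$A{\left(R,N \right)} = \frac{5 + N}{-3 + R}$
$Z{\left(x \right)} = 3 x$ ($Z{\left(x \right)} = 2 x + x = 3 x$)
$Z{\left(A{\left(1,-5 \right)} \right)} \left(36 + 24\right) = 3 \frac{5 - 5}{-3 + 1} \left(36 + 24\right) = 3 \frac{1}{-2} \cdot 0 \cdot 60 = 3 \left(\left(- \frac{1}{2}\right) 0\right) 60 = 3 \cdot 0 \cdot 60 = 0 \cdot 60 = 0$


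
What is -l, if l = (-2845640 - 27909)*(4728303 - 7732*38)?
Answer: 12742715684363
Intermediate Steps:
l = -12742715684363 (l = -2873549*(4728303 - 293816) = -2873549*4434487 = -12742715684363)
-l = -1*(-12742715684363) = 12742715684363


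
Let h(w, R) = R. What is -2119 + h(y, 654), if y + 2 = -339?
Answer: -1465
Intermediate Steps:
y = -341 (y = -2 - 339 = -341)
-2119 + h(y, 654) = -2119 + 654 = -1465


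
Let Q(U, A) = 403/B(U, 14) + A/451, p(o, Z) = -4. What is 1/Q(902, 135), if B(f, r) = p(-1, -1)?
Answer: -1804/181213 ≈ -0.0099551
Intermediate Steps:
B(f, r) = -4
Q(U, A) = -403/4 + A/451 (Q(U, A) = 403/(-4) + A/451 = 403*(-1/4) + A*(1/451) = -403/4 + A/451)
1/Q(902, 135) = 1/(-403/4 + (1/451)*135) = 1/(-403/4 + 135/451) = 1/(-181213/1804) = -1804/181213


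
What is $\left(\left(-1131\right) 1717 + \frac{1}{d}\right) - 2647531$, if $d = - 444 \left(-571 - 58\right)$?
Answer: $- \frac{1281725472407}{279276} \approx -4.5895 \cdot 10^{6}$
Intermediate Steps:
$d = 279276$ ($d = \left(-444\right) \left(-629\right) = 279276$)
$\left(\left(-1131\right) 1717 + \frac{1}{d}\right) - 2647531 = \left(\left(-1131\right) 1717 + \frac{1}{279276}\right) - 2647531 = \left(-1941927 + \frac{1}{279276}\right) - 2647531 = - \frac{542333604851}{279276} - 2647531 = - \frac{1281725472407}{279276}$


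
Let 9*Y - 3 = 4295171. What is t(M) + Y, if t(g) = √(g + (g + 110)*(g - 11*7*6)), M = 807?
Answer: 4295174/9 + 2*√79293 ≈ 4.7781e+5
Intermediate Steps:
Y = 4295174/9 (Y = ⅓ + (⅑)*4295171 = ⅓ + 4295171/9 = 4295174/9 ≈ 4.7724e+5)
t(g) = √(g + (-462 + g)*(110 + g)) (t(g) = √(g + (110 + g)*(g - 77*6)) = √(g + (110 + g)*(g - 462)) = √(g + (110 + g)*(-462 + g)) = √(g + (-462 + g)*(110 + g)))
t(M) + Y = √(-50820 + 807² - 351*807) + 4295174/9 = √(-50820 + 651249 - 283257) + 4295174/9 = √317172 + 4295174/9 = 2*√79293 + 4295174/9 = 4295174/9 + 2*√79293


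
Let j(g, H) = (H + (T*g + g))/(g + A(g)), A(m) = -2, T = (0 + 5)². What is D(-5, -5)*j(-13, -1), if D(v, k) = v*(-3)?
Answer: 339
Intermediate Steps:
D(v, k) = -3*v
T = 25 (T = 5² = 25)
j(g, H) = (H + 26*g)/(-2 + g) (j(g, H) = (H + (25*g + g))/(g - 2) = (H + 26*g)/(-2 + g))
D(-5, -5)*j(-13, -1) = (-3*(-5))*((-1 + 26*(-13))/(-2 - 13)) = 15*((-1 - 338)/(-15)) = 15*(-1/15*(-339)) = 15*(113/5) = 339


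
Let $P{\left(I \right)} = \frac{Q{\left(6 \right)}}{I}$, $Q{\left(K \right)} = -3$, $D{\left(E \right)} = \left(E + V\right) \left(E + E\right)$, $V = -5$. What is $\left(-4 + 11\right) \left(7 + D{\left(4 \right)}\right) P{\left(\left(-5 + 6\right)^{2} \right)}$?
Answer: $21$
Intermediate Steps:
$D{\left(E \right)} = 2 E \left(-5 + E\right)$ ($D{\left(E \right)} = \left(E - 5\right) \left(E + E\right) = \left(-5 + E\right) 2 E = 2 E \left(-5 + E\right)$)
$P{\left(I \right)} = - \frac{3}{I}$
$\left(-4 + 11\right) \left(7 + D{\left(4 \right)}\right) P{\left(\left(-5 + 6\right)^{2} \right)} = \left(-4 + 11\right) \left(7 + 2 \cdot 4 \left(-5 + 4\right)\right) \left(- \frac{3}{\left(-5 + 6\right)^{2}}\right) = 7 \left(7 + 2 \cdot 4 \left(-1\right)\right) \left(- \frac{3}{1^{2}}\right) = 7 \left(7 - 8\right) \left(- \frac{3}{1}\right) = 7 \left(-1\right) \left(\left(-3\right) 1\right) = \left(-7\right) \left(-3\right) = 21$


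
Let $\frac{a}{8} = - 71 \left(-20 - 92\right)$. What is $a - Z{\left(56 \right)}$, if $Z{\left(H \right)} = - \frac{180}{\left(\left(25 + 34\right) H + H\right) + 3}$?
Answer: $\frac{71313596}{1121} \approx 63616.0$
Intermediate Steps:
$a = 63616$ ($a = 8 \left(- 71 \left(-20 - 92\right)\right) = 8 \left(\left(-71\right) \left(-112\right)\right) = 8 \cdot 7952 = 63616$)
$Z{\left(H \right)} = - \frac{180}{3 + 60 H}$ ($Z{\left(H \right)} = - \frac{180}{\left(59 H + H\right) + 3} = - \frac{180}{60 H + 3} = - \frac{180}{3 + 60 H}$)
$a - Z{\left(56 \right)} = 63616 - - \frac{60}{1 + 20 \cdot 56} = 63616 - - \frac{60}{1 + 1120} = 63616 - - \frac{60}{1121} = 63616 + \frac{60}{1121} = \frac{71313596}{1121}$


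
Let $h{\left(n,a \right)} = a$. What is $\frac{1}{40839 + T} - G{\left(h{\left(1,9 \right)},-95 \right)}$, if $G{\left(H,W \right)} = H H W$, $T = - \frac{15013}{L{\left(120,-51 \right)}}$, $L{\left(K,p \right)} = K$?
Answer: $\frac{37595207685}{4885667} \approx 7695.0$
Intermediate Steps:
$T = - \frac{15013}{120} \approx -125.11$
$G{\left(H,W \right)} = W H^{2}$ ($G{\left(H,W \right)} = H^{2} W = W H^{2}$)
$\frac{1}{40839 + T} - G{\left(h{\left(1,9 \right)},-95 \right)} = \frac{1}{40839 - \frac{15013}{120}} - - 95 \cdot 9^{2} = \frac{1}{\frac{4885667}{120}} - \left(-95\right) 81 = \frac{120}{4885667} - -7695 = \frac{120}{4885667} + 7695 = \frac{37595207685}{4885667}$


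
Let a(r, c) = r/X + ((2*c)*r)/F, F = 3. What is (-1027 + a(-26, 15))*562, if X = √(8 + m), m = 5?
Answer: -723294 - 1124*√13 ≈ -7.2735e+5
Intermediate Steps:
X = √13 (X = √(8 + 5) = √13 ≈ 3.6056)
a(r, c) = r*√13/13 + 2*c*r/3 (a(r, c) = r/(√13) + ((2*c)*r)/3 = r*(√13/13) + (2*c*r)*(⅓) = r*√13/13 + 2*c*r/3)
(-1027 + a(-26, 15))*562 = (-1027 + (1/39)*(-26)*(3*√13 + 26*15))*562 = (-1027 + (1/39)*(-26)*(3*√13 + 390))*562 = (-1027 + (1/39)*(-26)*(390 + 3*√13))*562 = (-1027 + (-260 - 2*√13))*562 = (-1287 - 2*√13)*562 = -723294 - 1124*√13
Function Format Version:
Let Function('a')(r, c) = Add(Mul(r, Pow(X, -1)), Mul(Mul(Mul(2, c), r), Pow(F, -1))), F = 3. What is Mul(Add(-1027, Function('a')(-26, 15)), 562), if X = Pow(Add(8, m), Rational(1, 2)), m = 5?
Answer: Add(-723294, Mul(-1124, Pow(13, Rational(1, 2)))) ≈ -7.2735e+5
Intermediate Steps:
X = Pow(13, Rational(1, 2)) (X = Pow(Add(8, 5), Rational(1, 2)) = Pow(13, Rational(1, 2)) ≈ 3.6056)
Function('a')(r, c) = Add(Mul(Rational(1, 13), r, Pow(13, Rational(1, 2))), Mul(Rational(2, 3), c, r)) (Function('a')(r, c) = Add(Mul(r, Pow(Pow(13, Rational(1, 2)), -1)), Mul(Mul(Mul(2, c), r), Pow(3, -1))) = Add(Mul(r, Mul(Rational(1, 13), Pow(13, Rational(1, 2)))), Mul(Mul(2, c, r), Rational(1, 3))) = Add(Mul(Rational(1, 13), r, Pow(13, Rational(1, 2))), Mul(Rational(2, 3), c, r)))
Mul(Add(-1027, Function('a')(-26, 15)), 562) = Mul(Add(-1027, Mul(Rational(1, 39), -26, Add(Mul(3, Pow(13, Rational(1, 2))), Mul(26, 15)))), 562) = Mul(Add(-1027, Mul(Rational(1, 39), -26, Add(Mul(3, Pow(13, Rational(1, 2))), 390))), 562) = Mul(Add(-1027, Mul(Rational(1, 39), -26, Add(390, Mul(3, Pow(13, Rational(1, 2)))))), 562) = Mul(Add(-1027, Add(-260, Mul(-2, Pow(13, Rational(1, 2))))), 562) = Mul(Add(-1287, Mul(-2, Pow(13, Rational(1, 2)))), 562) = Add(-723294, Mul(-1124, Pow(13, Rational(1, 2))))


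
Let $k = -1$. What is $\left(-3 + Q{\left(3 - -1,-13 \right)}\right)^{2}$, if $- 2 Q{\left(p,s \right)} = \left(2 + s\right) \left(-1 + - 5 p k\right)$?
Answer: $\frac{41209}{4} \approx 10302.0$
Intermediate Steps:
$Q{\left(p,s \right)} = - \frac{\left(-1 + 5 p\right) \left(2 + s\right)}{2}$ ($Q{\left(p,s \right)} = - \frac{\left(2 + s\right) \left(-1 + - 5 p \left(-1\right)\right)}{2} = - \frac{\left(2 + s\right) \left(-1 + 5 p\right)}{2} = - \frac{\left(-1 + 5 p\right) \left(2 + s\right)}{2}$)
$\left(-3 + Q{\left(3 - -1,-13 \right)}\right)^{2} = \left(-3 + \left(1 + \frac{1}{2} \left(-13\right) - 5 \left(3 - -1\right) - \frac{5}{2} \left(3 - -1\right) \left(-13\right)\right)\right)^{2} = \left(-3 - \left(\frac{11}{2} + 5 \left(3 + 1\right) + \frac{5}{2} \left(3 + 1\right) \left(-13\right)\right)\right)^{2} = \left(-3 - \left(\frac{51}{2} - 130\right)\right)^{2} = \left(-3 + \left(1 - \frac{13}{2} - 20 + 130\right)\right)^{2} = \left(-3 + \frac{209}{2}\right)^{2} = \left(\frac{203}{2}\right)^{2} = \frac{41209}{4}$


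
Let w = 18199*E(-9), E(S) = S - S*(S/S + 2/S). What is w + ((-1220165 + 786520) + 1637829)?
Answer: 1167786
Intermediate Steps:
E(S) = S - S*(1 + 2/S)
w = -36398 (w = 18199*(-2) = -36398)
w + ((-1220165 + 786520) + 1637829) = -36398 + ((-1220165 + 786520) + 1637829) = -36398 + (-433645 + 1637829) = -36398 + 1204184 = 1167786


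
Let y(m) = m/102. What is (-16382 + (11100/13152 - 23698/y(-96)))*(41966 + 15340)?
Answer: 138144336411/274 ≈ 5.0418e+8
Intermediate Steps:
y(m) = m/102 (y(m) = m*(1/102) = m/102)
(-16382 + (11100/13152 - 23698/y(-96)))*(41966 + 15340) = (-16382 + (11100/13152 - 23698/((1/102)*(-96))))*(41966 + 15340) = (-16382 + (11100*(1/13152) - 23698/(-16/17)))*57306 = (-16382 + (925/1096 - 23698*(-17/16)))*57306 = (-16382 + (925/1096 + 201433/8))*57306 = (-16382 + 13798623/548)*57306 = (4821287/548)*57306 = 138144336411/274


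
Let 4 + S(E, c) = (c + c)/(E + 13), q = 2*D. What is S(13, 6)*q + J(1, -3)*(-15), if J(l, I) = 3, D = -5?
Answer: -125/13 ≈ -9.6154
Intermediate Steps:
q = -10 (q = 2*(-5) = -10)
S(E, c) = -4 + 2*c/(13 + E) (S(E, c) = -4 + (c + c)/(E + 13) = -4 + (2*c)/(13 + E) = -4 + 2*c/(13 + E))
S(13, 6)*q + J(1, -3)*(-15) = (2*(-26 + 6 - 2*13)/(13 + 13))*(-10) + 3*(-15) = (2*(-26 + 6 - 26)/26)*(-10) - 45 = (2*(1/26)*(-46))*(-10) - 45 = -46/13*(-10) - 45 = 460/13 - 45 = -125/13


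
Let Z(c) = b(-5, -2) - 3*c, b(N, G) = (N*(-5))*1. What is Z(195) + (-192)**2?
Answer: 36304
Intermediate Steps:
b(N, G) = -5*N (b(N, G) = -5*N*1 = -5*N)
Z(c) = 25 - 3*c (Z(c) = -5*(-5) - 3*c = 25 - 3*c)
Z(195) + (-192)**2 = (25 - 3*195) + (-192)**2 = (25 - 585) + 36864 = -560 + 36864 = 36304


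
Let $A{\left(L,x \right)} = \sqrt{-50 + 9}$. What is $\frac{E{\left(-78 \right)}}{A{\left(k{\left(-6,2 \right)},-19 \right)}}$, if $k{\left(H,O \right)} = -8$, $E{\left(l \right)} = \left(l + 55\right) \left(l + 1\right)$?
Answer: $- \frac{1771 i \sqrt{41}}{41} \approx - 276.58 i$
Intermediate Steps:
$E{\left(l \right)} = \left(1 + l\right) \left(55 + l\right)$ ($E{\left(l \right)} = \left(55 + l\right) \left(1 + l\right) = \left(1 + l\right) \left(55 + l\right)$)
$A{\left(L,x \right)} = i \sqrt{41}$ ($A{\left(L,x \right)} = \sqrt{-41} = i \sqrt{41}$)
$\frac{E{\left(-78 \right)}}{A{\left(k{\left(-6,2 \right)},-19 \right)}} = \frac{55 + \left(-78\right)^{2} + 56 \left(-78\right)}{i \sqrt{41}} = \left(55 + 6084 - 4368\right) \left(- \frac{i \sqrt{41}}{41}\right) = 1771 \left(- \frac{i \sqrt{41}}{41}\right) = - \frac{1771 i \sqrt{41}}{41}$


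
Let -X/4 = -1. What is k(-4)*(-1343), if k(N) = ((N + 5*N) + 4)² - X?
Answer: -531828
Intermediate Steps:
X = 4 (X = -4*(-1) = 4)
k(N) = -4 + (4 + 6*N)² (k(N) = ((N + 5*N) + 4)² - 1*4 = (6*N + 4)² - 4 = (4 + 6*N)² - 4 = -4 + (4 + 6*N)²)
k(-4)*(-1343) = (-4 + 4*(2 + 3*(-4))²)*(-1343) = (-4 + 4*(2 - 12)²)*(-1343) = (-4 + 4*(-10)²)*(-1343) = (-4 + 4*100)*(-1343) = (-4 + 400)*(-1343) = 396*(-1343) = -531828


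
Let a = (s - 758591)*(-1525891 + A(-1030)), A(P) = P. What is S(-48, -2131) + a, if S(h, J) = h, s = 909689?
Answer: -230714709306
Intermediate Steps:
a = -230714709258 (a = (909689 - 758591)*(-1525891 - 1030) = 151098*(-1526921) = -230714709258)
S(-48, -2131) + a = -48 - 230714709258 = -230714709306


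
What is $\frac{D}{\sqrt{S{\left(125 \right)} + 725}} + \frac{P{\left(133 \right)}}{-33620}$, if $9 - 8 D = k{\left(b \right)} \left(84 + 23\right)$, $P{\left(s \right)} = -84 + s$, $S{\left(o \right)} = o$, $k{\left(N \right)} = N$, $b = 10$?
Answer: $- \frac{49}{33620} - \frac{1061 \sqrt{34}}{1360} \approx -4.5505$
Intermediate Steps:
$D = - \frac{1061}{8}$ ($D = \frac{9}{8} - \frac{10 \left(84 + 23\right)}{8} = \frac{9}{8} - \frac{10 \cdot 107}{8} = \frac{9}{8} - \frac{535}{4} = - \frac{1061}{8} \approx -132.63$)
$\frac{D}{\sqrt{S{\left(125 \right)} + 725}} + \frac{P{\left(133 \right)}}{-33620} = - \frac{1061}{8 \sqrt{125 + 725}} + \frac{-84 + 133}{-33620} = - \frac{1061}{8 \sqrt{850}} + 49 \left(- \frac{1}{33620}\right) = - \frac{1061}{8 \cdot 5 \sqrt{34}} - \frac{49}{33620} = - \frac{1061 \frac{\sqrt{34}}{170}}{8} - \frac{49}{33620} = - \frac{1061 \sqrt{34}}{1360} - \frac{49}{33620} = - \frac{49}{33620} - \frac{1061 \sqrt{34}}{1360}$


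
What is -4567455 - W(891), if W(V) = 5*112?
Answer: -4568015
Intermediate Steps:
W(V) = 560
-4567455 - W(891) = -4567455 - 1*560 = -4567455 - 560 = -4568015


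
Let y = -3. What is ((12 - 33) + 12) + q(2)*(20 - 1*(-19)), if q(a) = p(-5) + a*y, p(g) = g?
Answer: -438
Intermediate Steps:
q(a) = -5 - 3*a (q(a) = -5 + a*(-3) = -5 - 3*a)
((12 - 33) + 12) + q(2)*(20 - 1*(-19)) = ((12 - 33) + 12) + (-5 - 3*2)*(20 - 1*(-19)) = (-21 + 12) + (-5 - 6)*(20 + 19) = -9 - 11*39 = -9 - 429 = -438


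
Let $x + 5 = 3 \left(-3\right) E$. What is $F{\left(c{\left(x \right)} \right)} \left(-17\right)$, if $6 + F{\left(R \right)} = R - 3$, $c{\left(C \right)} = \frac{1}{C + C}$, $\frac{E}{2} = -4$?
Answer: $\frac{20485}{134} \approx 152.87$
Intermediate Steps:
$E = -8$ ($E = 2 \left(-4\right) = -8$)
$x = 67$ ($x = -5 + 3 \left(-3\right) \left(-8\right) = -5 - -72 = -5 + 72 = 67$)
$c{\left(C \right)} = \frac{1}{2 C}$
$F{\left(R \right)} = -9 + R$ ($F{\left(R \right)} = -6 + \left(R - 3\right) = -6 + \left(-3 + R\right) = -9 + R$)
$F{\left(c{\left(x \right)} \right)} \left(-17\right) = \left(-9 + \frac{1}{2 \cdot 67}\right) \left(-17\right) = \left(-9 + \frac{1}{2} \cdot \frac{1}{67}\right) \left(-17\right) = \left(-9 + \frac{1}{134}\right) \left(-17\right) = \left(- \frac{1205}{134}\right) \left(-17\right) = \frac{20485}{134}$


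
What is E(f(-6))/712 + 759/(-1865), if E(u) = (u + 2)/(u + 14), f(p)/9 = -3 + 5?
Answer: -4313939/10623040 ≈ -0.40609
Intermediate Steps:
f(p) = 18 (f(p) = 9*(-3 + 5) = 9*2 = 18)
E(u) = (2 + u)/(14 + u)
E(f(-6))/712 + 759/(-1865) = ((2 + 18)/(14 + 18))/712 + 759/(-1865) = (20/32)*(1/712) + 759*(-1/1865) = ((1/32)*20)*(1/712) - 759/1865 = (5/8)*(1/712) - 759/1865 = 5/5696 - 759/1865 = -4313939/10623040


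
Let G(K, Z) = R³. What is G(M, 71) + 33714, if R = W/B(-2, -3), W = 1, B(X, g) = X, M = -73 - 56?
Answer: 269711/8 ≈ 33714.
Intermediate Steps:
M = -129
R = -½ (R = 1/(-2) = 1*(-½) = -½ ≈ -0.50000)
G(K, Z) = -⅛ (G(K, Z) = (-½)³ = -⅛)
G(M, 71) + 33714 = -⅛ + 33714 = 269711/8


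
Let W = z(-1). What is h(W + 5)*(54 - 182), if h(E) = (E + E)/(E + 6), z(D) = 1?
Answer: -128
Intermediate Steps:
W = 1
h(E) = 2*E/(6 + E) (h(E) = (2*E)/(6 + E) = 2*E/(6 + E))
h(W + 5)*(54 - 182) = (2*(1 + 5)/(6 + (1 + 5)))*(54 - 182) = (2*6/(6 + 6))*(-128) = (2*6/12)*(-128) = (2*6*(1/12))*(-128) = 1*(-128) = -128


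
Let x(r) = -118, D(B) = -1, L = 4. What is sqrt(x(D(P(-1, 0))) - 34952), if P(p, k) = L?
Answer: I*sqrt(35070) ≈ 187.27*I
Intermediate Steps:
P(p, k) = 4
sqrt(x(D(P(-1, 0))) - 34952) = sqrt(-118 - 34952) = sqrt(-35070) = I*sqrt(35070)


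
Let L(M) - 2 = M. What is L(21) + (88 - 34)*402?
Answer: 21731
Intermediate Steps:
L(M) = 2 + M
L(21) + (88 - 34)*402 = (2 + 21) + (88 - 34)*402 = 23 + 54*402 = 23 + 21708 = 21731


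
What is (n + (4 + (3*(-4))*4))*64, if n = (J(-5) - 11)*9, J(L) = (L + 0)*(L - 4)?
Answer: 16768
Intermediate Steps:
J(L) = L*(-4 + L)
n = 306 (n = (-5*(-4 - 5) - 11)*9 = (-5*(-9) - 11)*9 = (45 - 11)*9 = 34*9 = 306)
(n + (4 + (3*(-4))*4))*64 = (306 + (4 + (3*(-4))*4))*64 = (306 + (4 - 12*4))*64 = (306 + (4 - 48))*64 = (306 - 44)*64 = 262*64 = 16768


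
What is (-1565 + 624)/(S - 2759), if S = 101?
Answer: 941/2658 ≈ 0.35403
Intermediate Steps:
(-1565 + 624)/(S - 2759) = (-1565 + 624)/(101 - 2759) = -941/(-2658) = -941*(-1/2658) = 941/2658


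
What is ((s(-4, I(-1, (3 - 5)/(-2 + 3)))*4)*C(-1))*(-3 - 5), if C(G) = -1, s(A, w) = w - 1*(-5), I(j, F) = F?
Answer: 96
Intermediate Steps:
s(A, w) = 5 + w (s(A, w) = w + 5 = 5 + w)
((s(-4, I(-1, (3 - 5)/(-2 + 3)))*4)*C(-1))*(-3 - 5) = (((5 + (3 - 5)/(-2 + 3))*4)*(-1))*(-3 - 5) = (((5 - 2/1)*4)*(-1))*(-8) = (((5 - 2*1)*4)*(-1))*(-8) = (((5 - 2)*4)*(-1))*(-8) = ((3*4)*(-1))*(-8) = (12*(-1))*(-8) = -12*(-8) = 96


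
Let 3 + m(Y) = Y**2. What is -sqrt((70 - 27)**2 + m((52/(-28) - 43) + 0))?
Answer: -5*sqrt(7562)/7 ≈ -62.114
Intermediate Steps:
m(Y) = -3 + Y**2
-sqrt((70 - 27)**2 + m((52/(-28) - 43) + 0)) = -sqrt((70 - 27)**2 + (-3 + ((52/(-28) - 43) + 0)**2)) = -sqrt(43**2 + (-3 + ((52*(-1/28) - 43) + 0)**2)) = -sqrt(1849 + (-3 + ((-13/7 - 43) + 0)**2)) = -sqrt(1849 + (-3 + (-314/7 + 0)**2)) = -sqrt(1849 + (-3 + (-314/7)**2)) = -sqrt(1849 + (-3 + 98596/49)) = -sqrt(1849 + 98449/49) = -sqrt(189050/49) = -5*sqrt(7562)/7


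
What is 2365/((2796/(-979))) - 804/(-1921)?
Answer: -4445510551/5371116 ≈ -827.67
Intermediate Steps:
2365/((2796/(-979))) - 804/(-1921) = 2365/((2796*(-1/979))) - 804*(-1/1921) = 2365/(-2796/979) + 804/1921 = 2365*(-979/2796) + 804/1921 = -2315335/2796 + 804/1921 = -4445510551/5371116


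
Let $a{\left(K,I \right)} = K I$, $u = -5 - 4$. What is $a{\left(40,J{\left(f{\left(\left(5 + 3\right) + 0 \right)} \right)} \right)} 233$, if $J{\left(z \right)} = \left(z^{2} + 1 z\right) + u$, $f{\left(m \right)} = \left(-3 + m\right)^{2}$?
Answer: $5974120$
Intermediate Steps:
$u = -9$
$J{\left(z \right)} = -9 + z + z^{2}$ ($J{\left(z \right)} = \left(z^{2} + 1 z\right) - 9 = \left(z^{2} + z\right) - 9 = \left(z + z^{2}\right) - 9 = -9 + z + z^{2}$)
$a{\left(K,I \right)} = I K$
$a{\left(40,J{\left(f{\left(\left(5 + 3\right) + 0 \right)} \right)} \right)} 233 = \left(-9 + \left(-3 + \left(\left(5 + 3\right) + 0\right)\right)^{2} + \left(\left(-3 + \left(\left(5 + 3\right) + 0\right)\right)^{2}\right)^{2}\right) 40 \cdot 233 = \left(-9 + \left(-3 + \left(8 + 0\right)\right)^{2} + \left(\left(-3 + \left(8 + 0\right)\right)^{2}\right)^{2}\right) 40 \cdot 233 = \left(-9 + \left(-3 + 8\right)^{2} + \left(\left(-3 + 8\right)^{2}\right)^{2}\right) 40 \cdot 233 = \left(-9 + 5^{2} + \left(5^{2}\right)^{2}\right) 40 \cdot 233 = \left(-9 + 25 + 25^{2}\right) 40 \cdot 233 = \left(-9 + 25 + 625\right) 40 \cdot 233 = 641 \cdot 40 \cdot 233 = 25640 \cdot 233 = 5974120$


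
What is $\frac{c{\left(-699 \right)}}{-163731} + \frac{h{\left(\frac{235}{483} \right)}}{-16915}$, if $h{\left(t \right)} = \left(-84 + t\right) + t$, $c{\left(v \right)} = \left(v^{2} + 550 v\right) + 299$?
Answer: $- \frac{94087201632}{148630362755} \approx -0.63303$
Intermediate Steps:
$c{\left(v \right)} = 299 + v^{2} + 550 v$
$h{\left(t \right)} = -84 + 2 t$
$\frac{c{\left(-699 \right)}}{-163731} + \frac{h{\left(\frac{235}{483} \right)}}{-16915} = \frac{299 + \left(-699\right)^{2} + 550 \left(-699\right)}{-163731} + \frac{-84 + 2 \cdot \frac{235}{483}}{-16915} = \left(299 + 488601 - 384450\right) \left(- \frac{1}{163731}\right) + \left(-84 + 2 \cdot 235 \cdot \frac{1}{483}\right) \left(- \frac{1}{16915}\right) = 104450 \left(- \frac{1}{163731}\right) + \left(-84 + 2 \cdot \frac{235}{483}\right) \left(- \frac{1}{16915}\right) = - \frac{104450}{163731} + \left(-84 + \frac{470}{483}\right) \left(- \frac{1}{16915}\right) = - \frac{104450}{163731} - - \frac{40102}{8169945} = - \frac{104450}{163731} + \frac{40102}{8169945} = - \frac{94087201632}{148630362755}$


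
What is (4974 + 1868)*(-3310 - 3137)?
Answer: -44110374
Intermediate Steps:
(4974 + 1868)*(-3310 - 3137) = 6842*(-6447) = -44110374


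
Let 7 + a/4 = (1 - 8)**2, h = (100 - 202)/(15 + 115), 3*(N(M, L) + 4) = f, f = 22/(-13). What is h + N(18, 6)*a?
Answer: -49891/65 ≈ -767.55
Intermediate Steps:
f = -22/13 (f = 22*(-1/13) = -22/13 ≈ -1.6923)
N(M, L) = -178/39 (N(M, L) = -4 + (1/3)*(-22/13) = -4 - 22/39 = -178/39)
h = -51/65 (h = -102/130 = -102*1/130 = -51/65 ≈ -0.78462)
a = 168 (a = -28 + 4*(1 - 8)**2 = -28 + 4*(-7)**2 = -28 + 4*49 = -28 + 196 = 168)
h + N(18, 6)*a = -51/65 - 178/39*168 = -51/65 - 9968/13 = -49891/65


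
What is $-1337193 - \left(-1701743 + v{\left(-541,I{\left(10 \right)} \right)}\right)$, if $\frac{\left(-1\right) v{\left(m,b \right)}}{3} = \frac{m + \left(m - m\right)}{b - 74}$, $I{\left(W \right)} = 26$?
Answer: $\frac{5833341}{16} \approx 3.6458 \cdot 10^{5}$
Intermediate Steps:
$v{\left(m,b \right)} = - \frac{3 m}{-74 + b}$ ($v{\left(m,b \right)} = - 3 \frac{m + \left(m - m\right)}{b - 74} = - 3 \frac{m + 0}{-74 + b} = - 3 \frac{m}{-74 + b} = - \frac{3 m}{-74 + b}$)
$-1337193 - \left(-1701743 + v{\left(-541,I{\left(10 \right)} \right)}\right) = -1337193 - \left(-1701743 - - \frac{1623}{-74 + 26}\right) = -1337193 - \left(-1701743 - - \frac{1623}{-48}\right) = -1337193 - \left(-1701743 - \left(-1623\right) \left(- \frac{1}{48}\right)\right) = -1337193 - \left(-1701743 - \frac{541}{16}\right) = -1337193 - - \frac{27228429}{16} = -1337193 + \frac{27228429}{16} = \frac{5833341}{16}$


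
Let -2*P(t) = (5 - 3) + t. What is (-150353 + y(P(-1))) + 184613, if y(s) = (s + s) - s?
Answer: 68519/2 ≈ 34260.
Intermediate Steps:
P(t) = -1 - t/2 (P(t) = -((5 - 3) + t)/2 = -(2 + t)/2 = -1 - t/2)
y(s) = s (y(s) = 2*s - s = s)
(-150353 + y(P(-1))) + 184613 = (-150353 + (-1 - ½*(-1))) + 184613 = (-150353 + (-1 + ½)) + 184613 = (-150353 - ½) + 184613 = -300707/2 + 184613 = 68519/2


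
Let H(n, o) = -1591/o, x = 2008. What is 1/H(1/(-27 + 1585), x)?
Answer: -2008/1591 ≈ -1.2621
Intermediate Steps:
1/H(1/(-27 + 1585), x) = 1/(-1591/2008) = -2008/1591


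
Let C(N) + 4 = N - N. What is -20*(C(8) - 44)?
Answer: 960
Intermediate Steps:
C(N) = -4 (C(N) = -4 + (N - N) = -4 + 0 = -4)
-20*(C(8) - 44) = -20*(-4 - 44) = -20*(-48) = 960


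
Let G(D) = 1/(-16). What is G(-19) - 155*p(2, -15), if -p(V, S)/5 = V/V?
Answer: 12399/16 ≈ 774.94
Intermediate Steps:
p(V, S) = -5 (p(V, S) = -5*V/V = -5*1 = -5)
G(D) = -1/16
G(-19) - 155*p(2, -15) = -1/16 - 155*(-5) = -1/16 + 775 = 12399/16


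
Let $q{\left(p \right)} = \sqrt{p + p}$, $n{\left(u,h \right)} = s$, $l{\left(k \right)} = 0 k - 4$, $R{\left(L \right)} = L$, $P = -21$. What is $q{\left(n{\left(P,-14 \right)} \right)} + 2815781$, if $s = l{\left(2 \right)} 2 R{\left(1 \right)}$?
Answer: $2815781 + 4 i \approx 2.8158 \cdot 10^{6} + 4.0 i$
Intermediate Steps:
$l{\left(k \right)} = -4$ ($l{\left(k \right)} = 0 - 4 = -4$)
$s = -8$ ($s = \left(-4\right) 2 \cdot 1 = \left(-8\right) 1 = -8$)
$n{\left(u,h \right)} = -8$
$q{\left(p \right)} = \sqrt{2} \sqrt{p}$ ($q{\left(p \right)} = \sqrt{2 p} = \sqrt{2} \sqrt{p}$)
$q{\left(n{\left(P,-14 \right)} \right)} + 2815781 = \sqrt{2} \sqrt{-8} + 2815781 = \sqrt{2} \cdot 2 i \sqrt{2} + 2815781 = 4 i + 2815781 = 2815781 + 4 i$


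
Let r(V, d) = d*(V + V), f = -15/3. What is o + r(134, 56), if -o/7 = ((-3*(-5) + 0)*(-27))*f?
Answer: 833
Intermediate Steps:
f = -5 (f = -15*⅓ = -5)
o = -14175 (o = -7*(-3*(-5) + 0)*(-27)*(-5) = -7*(15 + 0)*(-27)*(-5) = -7*15*(-27)*(-5) = -(-2835)*(-5) = -7*2025 = -14175)
r(V, d) = 2*V*d (r(V, d) = d*(2*V) = 2*V*d)
o + r(134, 56) = -14175 + 2*134*56 = -14175 + 15008 = 833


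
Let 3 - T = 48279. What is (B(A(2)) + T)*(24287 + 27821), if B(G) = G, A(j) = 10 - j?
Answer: -2515148944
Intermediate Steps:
T = -48276 (T = 3 - 1*48279 = 3 - 48279 = -48276)
(B(A(2)) + T)*(24287 + 27821) = ((10 - 1*2) - 48276)*(24287 + 27821) = ((10 - 2) - 48276)*52108 = (8 - 48276)*52108 = -48268*52108 = -2515148944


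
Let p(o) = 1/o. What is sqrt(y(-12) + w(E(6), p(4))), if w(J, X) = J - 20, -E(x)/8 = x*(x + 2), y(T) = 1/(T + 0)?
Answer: I*sqrt(14547)/6 ≈ 20.102*I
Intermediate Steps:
p(o) = 1/o
y(T) = 1/T
E(x) = -8*x*(2 + x) (E(x) = -8*x*(x + 2) = -8*x*(2 + x))
w(J, X) = -20 + J
sqrt(y(-12) + w(E(6), p(4))) = sqrt(1/(-12) + (-20 - 8*6*(2 + 6))) = sqrt(-1/12 + (-20 - 8*6*8)) = sqrt(-1/12 + (-20 - 384)) = sqrt(-1/12 - 404) = sqrt(-4849/12) = I*sqrt(14547)/6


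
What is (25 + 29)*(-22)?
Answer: -1188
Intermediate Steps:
(25 + 29)*(-22) = 54*(-22) = -1188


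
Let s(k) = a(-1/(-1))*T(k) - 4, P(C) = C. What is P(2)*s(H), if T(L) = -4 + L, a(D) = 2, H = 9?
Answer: 12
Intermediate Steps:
s(k) = -12 + 2*k (s(k) = 2*(-4 + k) - 4 = (-8 + 2*k) - 4 = -12 + 2*k)
P(2)*s(H) = 2*(-12 + 2*9) = 2*(-12 + 18) = 2*6 = 12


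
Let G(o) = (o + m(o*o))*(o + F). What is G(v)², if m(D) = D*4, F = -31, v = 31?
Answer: 0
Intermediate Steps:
m(D) = 4*D
G(o) = (-31 + o)*(o + 4*o²) (G(o) = (o + 4*(o*o))*(o - 31) = (o + 4*o²)*(-31 + o) = (-31 + o)*(o + 4*o²))
G(v)² = (31*(-31 - 123*31 + 4*31²))² = (31*(-31 - 3813 + 4*961))² = (31*(-31 - 3813 + 3844))² = (31*0)² = 0² = 0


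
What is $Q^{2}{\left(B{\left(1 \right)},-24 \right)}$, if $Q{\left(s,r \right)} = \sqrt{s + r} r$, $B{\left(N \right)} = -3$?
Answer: $-15552$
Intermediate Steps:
$Q{\left(s,r \right)} = r \sqrt{r + s}$ ($Q{\left(s,r \right)} = \sqrt{r + s} r = r \sqrt{r + s}$)
$Q^{2}{\left(B{\left(1 \right)},-24 \right)} = \left(- 24 \sqrt{-24 - 3}\right)^{2} = \left(- 24 \sqrt{-27}\right)^{2} = \left(- 24 \cdot 3 i \sqrt{3}\right)^{2} = \left(- 72 i \sqrt{3}\right)^{2} = -15552$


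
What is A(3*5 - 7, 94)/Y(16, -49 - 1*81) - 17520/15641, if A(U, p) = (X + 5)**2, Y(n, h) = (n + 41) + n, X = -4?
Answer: -1263319/1141793 ≈ -1.1064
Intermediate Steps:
Y(n, h) = 41 + 2*n (Y(n, h) = (41 + n) + n = 41 + 2*n)
A(U, p) = 1 (A(U, p) = (-4 + 5)**2 = 1**2 = 1)
A(3*5 - 7, 94)/Y(16, -49 - 1*81) - 17520/15641 = 1/(41 + 2*16) - 17520/15641 = 1/(41 + 32) - 17520*1/15641 = 1/73 - 17520/15641 = -1263319/1141793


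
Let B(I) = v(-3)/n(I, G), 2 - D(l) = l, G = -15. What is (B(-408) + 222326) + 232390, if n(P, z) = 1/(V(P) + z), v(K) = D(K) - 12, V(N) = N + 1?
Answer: 457670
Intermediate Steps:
D(l) = 2 - l
V(N) = 1 + N
v(K) = -10 - K (v(K) = (2 - K) - 12 = -10 - K)
n(P, z) = 1/(1 + P + z) (n(P, z) = 1/((1 + P) + z) = 1/(1 + P + z))
B(I) = 98 - 7*I (B(I) = (-10 - 1*(-3))/(1/(1 + I - 15)) = (-10 + 3)/(1/(-14 + I)) = -7*(-14 + I) = 98 - 7*I)
(B(-408) + 222326) + 232390 = ((98 - 7*(-408)) + 222326) + 232390 = ((98 + 2856) + 222326) + 232390 = (2954 + 222326) + 232390 = 225280 + 232390 = 457670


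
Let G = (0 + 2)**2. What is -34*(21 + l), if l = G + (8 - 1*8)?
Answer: -850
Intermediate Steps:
G = 4 (G = 2**2 = 4)
l = 4 (l = 4 + (8 - 1*8) = 4 + (8 - 8) = 4 + 0 = 4)
-34*(21 + l) = -34*(21 + 4) = -34*25 = -850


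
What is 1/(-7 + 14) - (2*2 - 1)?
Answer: -20/7 ≈ -2.8571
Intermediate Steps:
1/(-7 + 14) - (2*2 - 1) = 1/7 - (4 - 1) = ⅐ - 1*3 = ⅐ - 3 = -20/7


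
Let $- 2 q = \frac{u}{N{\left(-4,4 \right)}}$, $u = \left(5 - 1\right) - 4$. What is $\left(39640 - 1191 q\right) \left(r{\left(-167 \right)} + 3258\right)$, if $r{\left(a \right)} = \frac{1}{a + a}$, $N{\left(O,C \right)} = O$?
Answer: $\frac{21567549220}{167} \approx 1.2915 \cdot 10^{8}$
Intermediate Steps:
$u = 0$ ($u = 4 - 4 = 0$)
$q = 0$ ($q = - \frac{0 \frac{1}{-4}}{2} = - \frac{0 \left(- \frac{1}{4}\right)}{2} = \left(- \frac{1}{2}\right) 0 = 0$)
$r{\left(a \right)} = \frac{1}{2 a}$
$\left(39640 - 1191 q\right) \left(r{\left(-167 \right)} + 3258\right) = \left(39640 - 0\right) \left(\frac{1}{2 \left(-167\right)} + 3258\right) = \left(39640 + 0\right) \left(\frac{1}{2} \left(- \frac{1}{167}\right) + 3258\right) = 39640 \left(- \frac{1}{334} + 3258\right) = 39640 \cdot \frac{1088171}{334} = \frac{21567549220}{167}$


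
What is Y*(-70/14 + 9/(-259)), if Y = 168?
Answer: -31296/37 ≈ -845.84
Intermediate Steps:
Y*(-70/14 + 9/(-259)) = 168*(-70/14 + 9/(-259)) = 168*(-70*1/14 + 9*(-1/259)) = 168*(-5 - 9/259) = 168*(-1304/259) = -31296/37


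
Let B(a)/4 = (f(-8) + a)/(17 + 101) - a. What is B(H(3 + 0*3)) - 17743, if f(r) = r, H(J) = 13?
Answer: -1049895/59 ≈ -17795.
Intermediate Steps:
B(a) = -16/59 - 234*a/59 (B(a) = 4*((-8 + a)/(17 + 101) - a) = 4*((-8 + a)/118 - a) = 4*((-8 + a)*(1/118) - a) = 4*((-4/59 + a/118) - a) = 4*(-4/59 - 117*a/118) = -16/59 - 234*a/59)
B(H(3 + 0*3)) - 17743 = (-16/59 - 234/59*13) - 17743 = (-16/59 - 3042/59) - 17743 = -3058/59 - 17743 = -1049895/59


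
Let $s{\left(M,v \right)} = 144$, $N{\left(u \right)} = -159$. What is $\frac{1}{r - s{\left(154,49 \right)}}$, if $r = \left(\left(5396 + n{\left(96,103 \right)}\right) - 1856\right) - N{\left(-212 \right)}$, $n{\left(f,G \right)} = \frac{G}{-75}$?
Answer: $\frac{75}{266522} \approx 0.0002814$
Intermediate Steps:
$n{\left(f,G \right)} = - \frac{G}{75}$ ($n{\left(f,G \right)} = G \left(- \frac{1}{75}\right) = - \frac{G}{75}$)
$r = \frac{277322}{75}$ ($r = \left(\left(5396 - \frac{103}{75}\right) - 1856\right) - -159 = \left(\left(5396 - \frac{103}{75}\right) - 1856\right) + 159 = \left(\frac{404597}{75} - 1856\right) + 159 = \frac{265397}{75} + 159 = \frac{277322}{75} \approx 3697.6$)
$\frac{1}{r - s{\left(154,49 \right)}} = \frac{1}{\frac{277322}{75} - 144} = \frac{1}{\frac{266522}{75}} = \frac{75}{266522}$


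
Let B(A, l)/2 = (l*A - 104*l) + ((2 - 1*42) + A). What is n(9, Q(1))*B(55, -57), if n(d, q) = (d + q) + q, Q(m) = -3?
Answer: 16848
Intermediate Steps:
n(d, q) = d + 2*q
B(A, l) = -80 - 208*l + 2*A + 2*A*l (B(A, l) = 2*((l*A - 104*l) + ((2 - 1*42) + A)) = 2*((A*l - 104*l) + ((2 - 42) + A)) = 2*((-104*l + A*l) + (-40 + A)) = 2*(-40 + A - 104*l + A*l) = -80 - 208*l + 2*A + 2*A*l)
n(9, Q(1))*B(55, -57) = (9 + 2*(-3))*(-80 - 208*(-57) + 2*55 + 2*55*(-57)) = (9 - 6)*(-80 + 11856 + 110 - 6270) = 3*5616 = 16848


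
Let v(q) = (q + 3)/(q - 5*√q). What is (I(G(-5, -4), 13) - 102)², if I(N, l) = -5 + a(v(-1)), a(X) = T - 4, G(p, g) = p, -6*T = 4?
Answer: 112225/9 ≈ 12469.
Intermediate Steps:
T = -⅔ (T = -⅙*4 = -⅔ ≈ -0.66667)
v(q) = (3 + q)/(q - 5*√q)
a(X) = -14/3 (a(X) = -⅔ - 4 = -14/3)
I(N, l) = -29/3 (I(N, l) = -5 - 14/3 = -29/3)
(I(G(-5, -4), 13) - 102)² = (-29/3 - 102)² = (-335/3)² = 112225/9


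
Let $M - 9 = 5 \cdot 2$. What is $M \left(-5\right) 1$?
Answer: $-95$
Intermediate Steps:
$M = 19$ ($M = 9 + 5 \cdot 2 = 9 + 10 = 19$)
$M \left(-5\right) 1 = 19 \left(-5\right) 1 = \left(-95\right) 1 = -95$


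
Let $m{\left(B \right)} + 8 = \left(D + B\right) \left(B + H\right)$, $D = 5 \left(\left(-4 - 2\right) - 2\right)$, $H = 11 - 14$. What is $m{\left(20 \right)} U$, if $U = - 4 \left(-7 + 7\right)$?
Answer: $0$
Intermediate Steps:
$H = -3$ ($H = 11 - 14 = -3$)
$D = -40$ ($D = 5 \left(-6 - 2\right) = 5 \left(-8\right) = -40$)
$m{\left(B \right)} = -8 + \left(-40 + B\right) \left(-3 + B\right)$ ($m{\left(B \right)} = -8 + \left(-40 + B\right) \left(B - 3\right) = -8 + \left(-40 + B\right) \left(-3 + B\right)$)
$U = 0$ ($U = \left(-4\right) 0 = 0$)
$m{\left(20 \right)} U = \left(112 + 20^{2} - 860\right) 0 = \left(112 + 400 - 860\right) 0 = \left(-348\right) 0 = 0$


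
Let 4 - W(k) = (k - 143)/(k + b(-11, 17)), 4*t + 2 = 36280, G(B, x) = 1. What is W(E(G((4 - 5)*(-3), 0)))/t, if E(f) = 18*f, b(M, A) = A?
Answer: 106/126973 ≈ 0.00083482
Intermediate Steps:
t = 18139/2 (t = -1/2 + (1/4)*36280 = -1/2 + 9070 = 18139/2 ≈ 9069.5)
W(k) = 4 - (-143 + k)/(17 + k) (W(k) = 4 - (k - 143)/(k + 17) = 4 - (-143 + k)/(17 + k))
W(E(G((4 - 5)*(-3), 0)))/t = ((211 + 3*(18*1))/(17 + 18*1))/(18139/2) = ((211 + 3*18)/(17 + 18))*(2/18139) = ((211 + 54)/35)*(2/18139) = ((1/35)*265)*(2/18139) = (53/7)*(2/18139) = 106/126973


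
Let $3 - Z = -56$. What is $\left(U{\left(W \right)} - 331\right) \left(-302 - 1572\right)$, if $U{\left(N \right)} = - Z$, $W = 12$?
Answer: $730860$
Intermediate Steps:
$Z = 59$ ($Z = 3 - -56 = 3 + 56 = 59$)
$U{\left(N \right)} = -59$ ($U{\left(N \right)} = \left(-1\right) 59 = -59$)
$\left(U{\left(W \right)} - 331\right) \left(-302 - 1572\right) = \left(-59 - 331\right) \left(-302 - 1572\right) = \left(-390\right) \left(-1874\right) = 730860$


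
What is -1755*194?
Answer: -340470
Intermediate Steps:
-1755*194 = -351*970 = -340470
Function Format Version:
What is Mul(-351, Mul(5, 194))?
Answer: -340470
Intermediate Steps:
Mul(-351, Mul(5, 194)) = Mul(-351, 970) = -340470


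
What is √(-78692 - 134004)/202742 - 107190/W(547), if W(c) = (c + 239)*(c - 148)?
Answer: -5955/17423 + I*√53174/101371 ≈ -0.34179 + 0.0022748*I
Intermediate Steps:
W(c) = (-148 + c)*(239 + c) (W(c) = (239 + c)*(-148 + c) = (-148 + c)*(239 + c))
√(-78692 - 134004)/202742 - 107190/W(547) = √(-78692 - 134004)/202742 - 107190/(-35372 + 547² + 91*547) = √(-212696)*(1/202742) - 107190/(-35372 + 299209 + 49777) = (2*I*√53174)*(1/202742) - 107190/313614 = I*√53174/101371 - 107190*1/313614 = I*√53174/101371 - 5955/17423 = -5955/17423 + I*√53174/101371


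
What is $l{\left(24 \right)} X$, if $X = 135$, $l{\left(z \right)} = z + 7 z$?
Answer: $25920$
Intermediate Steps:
$l{\left(z \right)} = 8 z$
$l{\left(24 \right)} X = 8 \cdot 24 \cdot 135 = 192 \cdot 135 = 25920$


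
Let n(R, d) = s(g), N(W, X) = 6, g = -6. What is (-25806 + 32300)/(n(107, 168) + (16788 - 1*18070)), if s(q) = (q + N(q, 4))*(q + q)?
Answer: -3247/641 ≈ -5.0655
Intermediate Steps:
s(q) = 2*q*(6 + q) (s(q) = (q + 6)*(q + q) = (6 + q)*(2*q) = 2*q*(6 + q))
n(R, d) = 0 (n(R, d) = 2*(-6)*(6 - 6) = 2*(-6)*0 = 0)
(-25806 + 32300)/(n(107, 168) + (16788 - 1*18070)) = (-25806 + 32300)/(0 + (16788 - 1*18070)) = 6494/(0 + (16788 - 18070)) = 6494/(0 - 1282) = 6494/(-1282) = 6494*(-1/1282) = -3247/641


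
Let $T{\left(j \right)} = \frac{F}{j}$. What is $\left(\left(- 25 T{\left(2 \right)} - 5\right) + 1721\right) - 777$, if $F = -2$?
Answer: $964$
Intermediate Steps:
$T{\left(j \right)} = - \frac{2}{j}$
$\left(\left(- 25 T{\left(2 \right)} - 5\right) + 1721\right) - 777 = \left(\left(- 25 \left(- \frac{2}{2}\right) - 5\right) + 1721\right) - 777 = \left(\left(- 25 \left(\left(-2\right) \frac{1}{2}\right) - 5\right) + 1721\right) - 777 = \left(\left(\left(-25\right) \left(-1\right) - 5\right) + 1721\right) - 777 = \left(\left(25 - 5\right) + 1721\right) - 777 = \left(20 + 1721\right) - 777 = 1741 - 777 = 964$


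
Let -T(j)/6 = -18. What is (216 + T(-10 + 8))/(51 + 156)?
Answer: 36/23 ≈ 1.5652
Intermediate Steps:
T(j) = 108 (T(j) = -6*(-18) = 108)
(216 + T(-10 + 8))/(51 + 156) = (216 + 108)/(51 + 156) = 324/207 = 324*(1/207) = 36/23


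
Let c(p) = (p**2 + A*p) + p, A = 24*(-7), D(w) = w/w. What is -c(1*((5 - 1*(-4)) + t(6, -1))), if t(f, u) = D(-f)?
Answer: 1570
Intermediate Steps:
D(w) = 1
A = -168
t(f, u) = 1
c(p) = p**2 - 167*p (c(p) = (p**2 - 168*p) + p = p**2 - 167*p)
-c(1*((5 - 1*(-4)) + t(6, -1))) = -1*((5 - 1*(-4)) + 1)*(-167 + 1*((5 - 1*(-4)) + 1)) = -1*((5 + 4) + 1)*(-167 + 1*((5 + 4) + 1)) = -1*(9 + 1)*(-167 + 1*(9 + 1)) = -1*10*(-167 + 1*10) = -10*(-167 + 10) = -10*(-157) = -1*(-1570) = 1570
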